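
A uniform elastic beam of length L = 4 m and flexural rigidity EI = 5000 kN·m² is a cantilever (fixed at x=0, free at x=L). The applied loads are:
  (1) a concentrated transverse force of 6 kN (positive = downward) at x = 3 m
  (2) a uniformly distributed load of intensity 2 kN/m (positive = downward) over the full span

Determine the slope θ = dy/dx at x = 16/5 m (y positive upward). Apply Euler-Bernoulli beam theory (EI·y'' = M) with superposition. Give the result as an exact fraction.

Load 1 — point force P=6 kN at a=3 m (b=L-a=1):
  θ_1 = -Pa²/(2EI)  [x>a] = -6·3²/(2·5000) = -27/5000 rad
Load 2 — uniform load w=2 kN/m over full span:
  θ_2 = -wx(x²-3Lx+3L²)/(6EI) = -2·(16/5)·((16/5)²-3·4·(16/5)+3·4²)/(6·5000) = -992/234375 rad
Superposition: θ = Σ θ_i = -18061/1875000 rad ≈ -0.009633 rad

θ(16/5) = -18061/1875000 rad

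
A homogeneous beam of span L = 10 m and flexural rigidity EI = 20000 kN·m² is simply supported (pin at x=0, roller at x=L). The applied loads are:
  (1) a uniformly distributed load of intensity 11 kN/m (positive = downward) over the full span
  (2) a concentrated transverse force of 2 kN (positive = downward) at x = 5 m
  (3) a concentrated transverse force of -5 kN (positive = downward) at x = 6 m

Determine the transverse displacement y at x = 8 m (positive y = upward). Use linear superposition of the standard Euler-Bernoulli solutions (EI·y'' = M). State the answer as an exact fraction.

y(8) = -2443/60000 m

Load 1 — uniform load w=11 kN/m over full span:
  y_1 = -wx(L³-2Lx²+x³)/(24EI) = -11·8·(10³-2·10·8²+8³)/(24·20000) = -319/7500 m
Load 2 — point force P=2 kN at a=5 m (b=L-a=5):
  y_2 = -Pa(L-x)(2Lx-a²-x²)/(6LEI)  [x>a] = -2·5·(10-8)·(2·10·8-5²-8²)/(6·10·20000) = -71/60000 m
Load 3 — point force P=-5 kN at a=6 m (b=L-a=4):
  y_3 = -Pa(L-x)(2Lx-a²-x²)/(6LEI)  [x>a] = -(-5)·6·(10-8)·(2·10·8-6²-8²)/(6·10·20000) = 3/1000 m
Superposition: y = Σ y_i = -2443/60000 m ≈ -0.040717 m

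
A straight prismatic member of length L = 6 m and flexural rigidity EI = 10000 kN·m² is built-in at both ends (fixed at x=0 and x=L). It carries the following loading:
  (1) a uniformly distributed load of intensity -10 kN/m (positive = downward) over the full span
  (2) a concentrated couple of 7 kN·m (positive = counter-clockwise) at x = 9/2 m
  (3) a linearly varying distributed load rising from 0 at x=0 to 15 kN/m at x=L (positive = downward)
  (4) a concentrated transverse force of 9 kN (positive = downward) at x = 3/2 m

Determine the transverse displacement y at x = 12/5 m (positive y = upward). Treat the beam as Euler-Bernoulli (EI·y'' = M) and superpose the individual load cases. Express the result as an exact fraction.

Load 1 — uniform load w=-10 kN/m over full span:
  y_1 = -wx²(L-x)²/(24EI) = -(-10)·(12/5)²·(6-(12/5))²/(24·10000) = 243/78125 m
Load 2 — applied couple M₀=7 kN·m at a=9/2 m (b=L-a=3/2):
  y_2 = (R_Ax³/6 - M_Ax²/2)/EI  [x≤a] with R_A=21/16, M_A=35/16 = ((21/16)·(12/5)³/6 - (35/16)·(12/5)²/2)/10000 = -819/2500000 m
Load 3 — triangular load w₀=15 kN/m (0→w₀ over full span):
  y_3 = -w₀x²(L-x)²(x+2L)/(120LEI) = -15·(12/5)²·(6-(12/5))²·((12/5)+2·6)/(120·6·10000) = -4374/1953125 m
Load 4 — point force P=9 kN at a=3/2 m (b=L-a=9/2):
  y_4 = -Pa²(L-x)²(3bL-(3b+a)(L-x))/(6L³EI)  [x>a] = -9·(3/2)²·(6-(12/5))²·(3·(9/2)·6-(3·(9/2)+(3/2))·(6-(12/5)))/(6·6³·10000) = -2187/4000000 m
Superposition: y = Σ y_i = -1719/500000000 m ≈ -0.000003 m

y(12/5) = -1719/500000000 m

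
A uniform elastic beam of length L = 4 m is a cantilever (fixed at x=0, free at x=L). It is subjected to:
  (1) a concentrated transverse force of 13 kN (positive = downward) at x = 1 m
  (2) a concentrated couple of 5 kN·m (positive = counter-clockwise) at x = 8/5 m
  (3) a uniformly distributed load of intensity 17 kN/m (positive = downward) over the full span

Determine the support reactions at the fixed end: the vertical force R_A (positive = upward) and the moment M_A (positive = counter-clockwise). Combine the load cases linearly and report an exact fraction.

R_A = 81 kN, M_A = 144 kN·m

Load 1 — point force P=13 kN at a=1 m (b=L-a=3):
  R_A = P = 13 kN
  M_A = Pa = 13·1 = 13 kN·m
Load 2 — applied couple M₀=5 kN·m at a=8/5 m (b=L-a=12/5):
  R_A = 0 kN
  M_A = -M₀ = -5 kN·m
Load 3 — uniform load w=17 kN/m over full span:
  R_A = wL = 17·4 = 68 kN
  M_A = wL²/2 = 17·4²/2 = 136 kN·m
Superposition: R_A = 81 kN, M_A = 144 kN·m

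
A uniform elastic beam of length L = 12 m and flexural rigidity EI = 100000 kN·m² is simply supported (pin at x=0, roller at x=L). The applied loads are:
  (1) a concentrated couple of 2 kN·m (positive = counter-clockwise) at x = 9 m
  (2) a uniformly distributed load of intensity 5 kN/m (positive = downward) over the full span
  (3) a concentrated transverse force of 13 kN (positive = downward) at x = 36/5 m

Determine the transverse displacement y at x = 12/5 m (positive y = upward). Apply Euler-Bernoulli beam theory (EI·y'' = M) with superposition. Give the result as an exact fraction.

Load 1 — applied couple M₀=2 kN·m at a=9 m (b=L-a=3):
  y_1 = (M₀x³/(6L)+C₁x)/EI  [x≤a] with C₁=M₀(3b²-L²)/(6L)=-13/4 = (2·(12/5)³/(6·12)+(-13/4)·(12/5))/100000 = -927/12500000 m
Load 2 — uniform load w=5 kN/m over full span:
  y_2 = -wx(L³-2Lx²+x³)/(24EI) = -5·(12/5)·(12³-2·12·(12/5)²+(12/5)³)/(24·100000) = -3132/390625 m
Load 3 — point force P=13 kN at a=36/5 m (b=L-a=24/5):
  y_3 = -Pbx(L²-b²-x²)/(6LEI)  [x≤a] = -13·(24/5)·(12/5)·(12²-(24/5)²-(12/5)²)/(6·12·100000) = -936/390625 m
Superposition: y = Σ y_i = -131103/12500000 m ≈ -0.010488 m

y(12/5) = -131103/12500000 m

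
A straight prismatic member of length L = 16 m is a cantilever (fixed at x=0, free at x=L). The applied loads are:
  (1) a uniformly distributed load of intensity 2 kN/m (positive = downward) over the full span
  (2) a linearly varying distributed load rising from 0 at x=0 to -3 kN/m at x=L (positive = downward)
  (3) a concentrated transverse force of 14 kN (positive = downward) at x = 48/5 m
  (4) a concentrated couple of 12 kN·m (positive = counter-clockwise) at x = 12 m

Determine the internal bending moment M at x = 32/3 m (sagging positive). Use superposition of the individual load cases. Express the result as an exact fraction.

M(32/3) = 580/27 kN·m

Load 1 — uniform load w=2 kN/m over full span:
  M_1 = -w(L-x)²/2 = -2·(16-(32/3))²/2 = -256/9 kN·m
Load 2 — triangular load w₀=-3 kN/m (0→w₀ over full span):
  M_2 = w₀Lx/2 - w₀L²/3 - w₀x³/(6L) = (-3)·16·(32/3)/2 - (-3)·16²/3 - (-3)·(32/3)³/(6·16) = 1024/27 kN·m
Load 3 — point force P=14 kN at a=48/5 m (b=L-a=32/5):
  M_3 = 0  [x>a] = 0 kN·m
Load 4 — applied couple M₀=12 kN·m at a=12 m (b=L-a=4):
  M_4 = M₀  [x≤a] = 12 = 12 kN·m
Superposition: M = Σ M_i = 580/27 kN·m ≈ 21.481481 kN·m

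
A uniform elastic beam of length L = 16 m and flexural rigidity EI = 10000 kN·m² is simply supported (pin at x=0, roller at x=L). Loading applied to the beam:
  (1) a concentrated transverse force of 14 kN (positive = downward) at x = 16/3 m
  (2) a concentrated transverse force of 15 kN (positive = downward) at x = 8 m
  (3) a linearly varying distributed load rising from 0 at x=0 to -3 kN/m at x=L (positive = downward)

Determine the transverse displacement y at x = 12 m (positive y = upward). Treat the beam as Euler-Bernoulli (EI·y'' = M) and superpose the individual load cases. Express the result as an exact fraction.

y(12) = -1187/20250 m

Load 1 — point force P=14 kN at a=16/3 m (b=L-a=32/3):
  y_1 = -Pa(L-x)(2Lx-a²-x²)/(6LEI)  [x>a] = -14·(16/3)·(16-12)·(2·16·12-(16/3)²-12²)/(6·16·10000) = -3332/50625 m
Load 2 — point force P=15 kN at a=8 m (b=L-a=8):
  y_2 = -Pa(L-x)(2Lx-a²-x²)/(6LEI)  [x>a] = -15·8·(16-12)·(2·16·12-8²-12²)/(6·16·10000) = -11/125 m
Load 3 — triangular load w₀=-3 kN/m (0→w₀ over full span):
  y_3 = -w₀x(7L⁴-10L²x²+3x⁴)/(360LEI) = -(-3)·12·(7·16⁴-10·16²·12²+3·12⁴)/(360·16·10000) = 119/1250 m
Superposition: y = Σ y_i = -1187/20250 m ≈ -0.058617 m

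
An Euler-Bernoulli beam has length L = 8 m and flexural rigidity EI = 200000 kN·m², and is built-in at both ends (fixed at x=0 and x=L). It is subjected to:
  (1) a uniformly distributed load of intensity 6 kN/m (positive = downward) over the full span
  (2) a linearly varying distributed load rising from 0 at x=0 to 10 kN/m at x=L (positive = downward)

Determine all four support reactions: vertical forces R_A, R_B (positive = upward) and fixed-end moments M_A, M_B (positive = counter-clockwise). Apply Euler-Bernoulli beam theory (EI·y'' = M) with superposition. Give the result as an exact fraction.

Load 1 — uniform load w=6 kN/m over full span:
  R_A = wL/2 = 6·8/2 = 24 kN
  M_A = wL²/12 = 6·8²/12 = 32 kN·m
  R_B = wL/2 = 6·8/2 = 24 kN
  M_B = -wL²/12 = -6·8²/12 = -32 kN·m
Load 2 — triangular load w₀=10 kN/m (0→w₀ over full span):
  R_A = 3w₀L/20 = 3·10·8/20 = 12 kN
  M_A = w₀L²/30 = 10·8²/30 = 64/3 kN·m
  R_B = 7w₀L/20 = 7·10·8/20 = 28 kN
  M_B = -w₀L²/20 = -10·8²/20 = -32 kN·m
Superposition: R_A = 36 kN, M_A = 160/3 kN·m, R_B = 52 kN, M_B = -64 kN·m

R_A = 36 kN, M_A = 160/3 kN·m, R_B = 52 kN, M_B = -64 kN·m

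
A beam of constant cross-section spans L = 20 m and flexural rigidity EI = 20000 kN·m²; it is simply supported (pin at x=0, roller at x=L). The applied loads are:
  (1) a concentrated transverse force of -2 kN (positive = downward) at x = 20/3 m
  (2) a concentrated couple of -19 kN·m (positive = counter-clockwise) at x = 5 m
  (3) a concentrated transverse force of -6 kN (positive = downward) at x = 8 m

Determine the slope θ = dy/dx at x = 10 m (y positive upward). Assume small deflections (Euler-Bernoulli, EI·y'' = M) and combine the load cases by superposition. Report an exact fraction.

Load 1 — point force P=-2 kN at a=20/3 m (b=L-a=40/3):
  θ_1 = -Pa(2L²-6Lx+3x²+a²)/(6LEI)  [x>a] = -(-2)·(20/3)·(2·20²-6·20·10+3·10²+(20/3)²)/(6·20·20000) = -1/3240 rad
Load 2 — applied couple M₀=-19 kN·m at a=5 m (b=L-a=15):
  θ_2 = (M₀x²/(2L)-M₀(x-a)+C₁)/EI  [x>a] with C₁=M₀(3b²-L²)/(6L)=-1045/24 = ((-19)·10²/(2·20)-(-19)·(10-5)+(-1045/24))/20000 = 19/96000 rad
Load 3 — point force P=-6 kN at a=8 m (b=L-a=12):
  θ_3 = -Pa(2L²-6Lx+3x²+a²)/(6LEI)  [x>a] = -(-6)·8·(2·20²-6·20·10+3·10²+8²)/(6·20·20000) = -9/12500 rad
Superposition: θ = Σ θ_i = -53831/64800000 rad ≈ -0.000831 rad

θ(10) = -53831/64800000 rad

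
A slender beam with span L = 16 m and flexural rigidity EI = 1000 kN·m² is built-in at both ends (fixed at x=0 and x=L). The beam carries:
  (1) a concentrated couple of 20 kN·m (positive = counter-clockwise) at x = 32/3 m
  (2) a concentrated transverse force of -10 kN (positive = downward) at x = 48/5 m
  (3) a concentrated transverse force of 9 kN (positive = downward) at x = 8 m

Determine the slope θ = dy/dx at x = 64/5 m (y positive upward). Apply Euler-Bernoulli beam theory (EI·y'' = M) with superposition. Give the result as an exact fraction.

Load 1 — applied couple M₀=20 kN·m at a=32/3 m (b=L-a=16/3):
  θ_1 = (R_Ax²/2 - M_Ax - M₀(x-a))/EI  [x>a] with R_A=5/3, M_A=20/3 = ((5/3)·(64/5)²/2 - (20/3)·(64/5) - 20·((64/5)-(32/3)))/1000 = 16/1875 rad
Load 2 — point force P=-10 kN at a=48/5 m (b=L-a=32/5):
  θ_2 = Pa²(L-x)(2bL-(3b+a)(L-x))/(2L³EI)  [x>a] = (-10)·(48/5)²·(16-(64/5))·(2·(32/5)·16-(3·(32/5)+(48/5))·(16-(64/5)))/(2·16³·1000) = -3168/78125 rad
Load 3 — point force P=9 kN at a=8 m (b=L-a=8):
  θ_3 = Pa²(L-x)(2bL-(3b+a)(L-x))/(2L³EI)  [x>a] = 9·8²·(16-(64/5))·(2·8·16-(3·8+8)·(16-(64/5)))/(2·16³·1000) = 108/3125 rad
Superposition: θ = Σ θ_i = 596/234375 rad ≈ 0.002543 rad

θ(64/5) = 596/234375 rad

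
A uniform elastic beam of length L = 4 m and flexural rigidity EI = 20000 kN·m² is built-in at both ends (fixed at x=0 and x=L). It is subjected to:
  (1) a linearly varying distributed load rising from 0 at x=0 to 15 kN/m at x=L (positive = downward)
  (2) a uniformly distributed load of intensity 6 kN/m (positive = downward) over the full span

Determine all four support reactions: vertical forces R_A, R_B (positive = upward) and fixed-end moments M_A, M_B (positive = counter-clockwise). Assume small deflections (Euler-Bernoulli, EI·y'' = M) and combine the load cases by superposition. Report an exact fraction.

Load 1 — triangular load w₀=15 kN/m (0→w₀ over full span):
  R_A = 3w₀L/20 = 3·15·4/20 = 9 kN
  M_A = w₀L²/30 = 15·4²/30 = 8 kN·m
  R_B = 7w₀L/20 = 7·15·4/20 = 21 kN
  M_B = -w₀L²/20 = -15·4²/20 = -12 kN·m
Load 2 — uniform load w=6 kN/m over full span:
  R_A = wL/2 = 6·4/2 = 12 kN
  M_A = wL²/12 = 6·4²/12 = 8 kN·m
  R_B = wL/2 = 6·4/2 = 12 kN
  M_B = -wL²/12 = -6·4²/12 = -8 kN·m
Superposition: R_A = 21 kN, M_A = 16 kN·m, R_B = 33 kN, M_B = -20 kN·m

R_A = 21 kN, M_A = 16 kN·m, R_B = 33 kN, M_B = -20 kN·m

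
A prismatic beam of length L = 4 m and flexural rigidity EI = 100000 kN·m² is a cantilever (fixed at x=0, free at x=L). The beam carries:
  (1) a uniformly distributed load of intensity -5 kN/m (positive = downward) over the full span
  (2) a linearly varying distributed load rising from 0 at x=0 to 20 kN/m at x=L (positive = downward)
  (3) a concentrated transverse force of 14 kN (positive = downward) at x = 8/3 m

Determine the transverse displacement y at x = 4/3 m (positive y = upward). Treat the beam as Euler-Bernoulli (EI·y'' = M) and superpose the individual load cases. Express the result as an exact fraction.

y(4/3) = -1789/2278125 m

Load 1 — uniform load w=-5 kN/m over full span:
  y_1 = -wx²(x²-4Lx+6L²)/(24EI) = -(-5)·(4/3)²·((4/3)²-4·4·(4/3)+6·4²)/(24·100000) = 43/151875 m
Load 2 — triangular load w₀=20 kN/m (0→w₀ over full span):
  y_2 = (w₀Lx³/12-w₀L²x²/6-w₀x⁵/(120L))/EI = (20·4·(4/3)³/12-20·4²·(4/3)²/6-20·(4/3)⁵/(120·4))/100000 = -1804/2278125 m
Load 3 — point force P=14 kN at a=8/3 m (b=L-a=4/3):
  y_3 = -Px²(3a-x)/(6EI)  [x≤a] = -14·(4/3)²·(3·(8/3)-(4/3))/(6·100000) = -14/50625 m
Superposition: y = Σ y_i = -1789/2278125 m ≈ -0.000785 m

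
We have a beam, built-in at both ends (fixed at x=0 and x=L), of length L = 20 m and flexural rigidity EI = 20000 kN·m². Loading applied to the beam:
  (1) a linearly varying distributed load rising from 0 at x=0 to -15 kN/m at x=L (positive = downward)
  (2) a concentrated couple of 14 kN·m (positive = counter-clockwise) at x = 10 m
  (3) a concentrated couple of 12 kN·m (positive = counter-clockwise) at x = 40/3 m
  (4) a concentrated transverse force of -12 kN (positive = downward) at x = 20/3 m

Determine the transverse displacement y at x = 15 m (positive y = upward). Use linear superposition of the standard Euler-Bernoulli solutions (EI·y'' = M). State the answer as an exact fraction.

y(15) = 14489/138240 m

Load 1 — triangular load w₀=-15 kN/m (0→w₀ over full span):
  y_1 = -w₀x²(L-x)²(x+2L)/(120LEI) = -(-15)·15²·(20-15)²·(15+2·20)/(120·20·20000) = 99/1024 m
Load 2 — applied couple M₀=14 kN·m at a=10 m (b=L-a=10):
  y_2 = (R_Ax³/6 - M_Ax²/2 - M₀(x-a)²/2)/EI  [x>a] with R_A=21/20, M_A=7/2 = ((21/20)·15³/6 - (7/2)·15²/2 - 14·(15-10)²/2)/20000 = 7/6400 m
Load 3 — applied couple M₀=12 kN·m at a=40/3 m (b=L-a=20/3):
  y_3 = (R_Ax³/6 - M_Ax²/2 - M₀(x-a)²/2)/EI  [x>a] with R_A=4/5, M_A=4 = ((4/5)·15³/6 - 4·15²/2 - 12·(15-(40/3))²/2)/20000 = -1/1200 m
Load 4 — point force P=-12 kN at a=20/3 m (b=L-a=40/3):
  y_4 = -Pa²(L-x)²(3bL-(3b+a)(L-x))/(6L³EI)  [x>a] = -(-12)·(20/3)²·(20-15)²·(3·(40/3)·20-(3·(40/3)+(20/3))·(20-15))/(6·20³·20000) = 17/2160 m
Superposition: y = Σ y_i = 14489/138240 m ≈ 0.104810 m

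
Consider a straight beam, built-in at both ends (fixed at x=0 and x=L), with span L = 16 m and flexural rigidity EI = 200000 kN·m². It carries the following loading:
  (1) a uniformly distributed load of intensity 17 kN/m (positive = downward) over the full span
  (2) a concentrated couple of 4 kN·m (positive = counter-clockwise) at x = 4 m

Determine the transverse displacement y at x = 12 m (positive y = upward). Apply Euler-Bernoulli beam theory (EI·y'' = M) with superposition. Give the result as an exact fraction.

Load 1 — uniform load w=17 kN/m over full span:
  y_1 = -wx²(L-x)²/(24EI) = -17·12²·(16-12)²/(24·200000) = -51/6250 m
Load 2 — applied couple M₀=4 kN·m at a=4 m (b=L-a=12):
  y_2 = (R_Ax³/6 - M_Ax²/2 - M₀(x-a)²/2)/EI  [x>a] with R_A=9/32, M_A=-3/4 = ((9/32)·12³/6 - (-3/4)·12²/2 - 4·(12-4)²/2)/200000 = 7/200000 m
Superposition: y = Σ y_i = -13/1600 m ≈ -0.008125 m

y(12) = -13/1600 m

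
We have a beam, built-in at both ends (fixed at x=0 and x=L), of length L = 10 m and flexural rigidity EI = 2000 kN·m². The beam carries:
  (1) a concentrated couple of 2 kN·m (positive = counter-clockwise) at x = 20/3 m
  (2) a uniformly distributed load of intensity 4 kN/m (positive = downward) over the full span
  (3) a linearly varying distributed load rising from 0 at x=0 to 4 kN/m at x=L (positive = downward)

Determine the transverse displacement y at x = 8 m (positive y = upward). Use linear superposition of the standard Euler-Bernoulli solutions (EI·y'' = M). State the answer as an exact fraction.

Load 1 — applied couple M₀=2 kN·m at a=20/3 m (b=L-a=10/3):
  y_1 = (R_Ax³/6 - M_Ax²/2 - M₀(x-a)²/2)/EI  [x>a] with R_A=4/15, M_A=2/3 = ((4/15)·8³/6 - (2/3)·8²/2 - 2·(8-(20/3))²/2)/2000 = -1/5625 m
Load 2 — uniform load w=4 kN/m over full span:
  y_2 = -wx²(L-x)²/(24EI) = -4·8²·(10-8)²/(24·2000) = -8/375 m
Load 3 — triangular load w₀=4 kN/m (0→w₀ over full span):
  y_3 = -w₀x²(L-x)²(x+2L)/(120LEI) = -4·8²·(10-8)²·(8+2·10)/(120·10·2000) = -112/9375 m
Superposition: y = Σ y_i = -941/28125 m ≈ -0.033458 m

y(8) = -941/28125 m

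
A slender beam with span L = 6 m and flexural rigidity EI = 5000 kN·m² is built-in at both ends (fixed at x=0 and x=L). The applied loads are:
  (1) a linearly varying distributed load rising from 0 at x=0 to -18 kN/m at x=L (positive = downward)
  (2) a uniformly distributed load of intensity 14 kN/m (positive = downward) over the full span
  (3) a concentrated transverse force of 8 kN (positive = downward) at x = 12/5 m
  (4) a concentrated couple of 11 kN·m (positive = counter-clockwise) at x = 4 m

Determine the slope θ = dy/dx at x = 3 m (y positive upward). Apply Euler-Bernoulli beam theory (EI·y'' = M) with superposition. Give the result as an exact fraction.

Load 1 — triangular load w₀=-18 kN/m (0→w₀ over full span):
  θ_1 = -w₀(2x(L-x)(L-2x)(x+2L)+x²(L-x)²)/(120LEI) = -(-18)·(2·3·(6-3)·(6-2·3)·(3+2·6)+3²·(6-3)²)/(120·6·5000) = 81/200000 rad
Load 2 — uniform load w=14 kN/m over full span:
  θ_2 = -wx(L-x)(L-2x)/(12EI) = -14·3·(6-3)·(6-2·3)/(12·5000) = 0 rad
Load 3 — point force P=8 kN at a=12/5 m (b=L-a=18/5):
  θ_3 = Pa²(L-x)(2bL-(3b+a)(L-x))/(2L³EI)  [x>a] = 8·(12/5)²·(6-3)·(2·(18/5)·6-(3·(18/5)+(12/5))·(6-3))/(2·6³·5000) = 18/78125 rad
Load 4 — applied couple M₀=11 kN·m at a=4 m (b=L-a=2):
  θ_4 = (R_Ax²/2 - M_Ax)/EI  [x≤a] with R_A=22/9, M_A=11/3 = ((22/9)·3²/2 - (11/3)·3)/5000 = 0 rad
Superposition: θ = Σ θ_i = 3177/5000000 rad ≈ 0.000635 rad

θ(3) = 3177/5000000 rad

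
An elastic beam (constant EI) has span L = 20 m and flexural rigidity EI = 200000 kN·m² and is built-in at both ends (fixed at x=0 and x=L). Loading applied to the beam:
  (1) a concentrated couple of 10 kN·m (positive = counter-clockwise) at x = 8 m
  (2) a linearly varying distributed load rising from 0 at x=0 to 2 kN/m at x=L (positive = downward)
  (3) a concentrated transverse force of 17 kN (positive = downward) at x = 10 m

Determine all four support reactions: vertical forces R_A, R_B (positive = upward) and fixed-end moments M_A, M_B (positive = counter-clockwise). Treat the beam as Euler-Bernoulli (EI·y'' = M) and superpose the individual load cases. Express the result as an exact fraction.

R_A = 761/50 kN, M_A = 2111/30 kN·m, R_B = 1089/50 kN, M_B = -793/10 kN·m

Load 1 — applied couple M₀=10 kN·m at a=8 m (b=L-a=12):
  R_A = 6M₀ab/L³ = 6·10·8·12/20³ = 18/25 kN
  M_A = M₀b(2a-b)/L² = 10·12·(2·8-12)/20² = 6/5 kN·m
  R_B = -6M₀ab/L³ = -6·10·8·12/20³ = -18/25 kN
  M_B = M₀a(2b-a)/L² = 10·8·(2·12-8)/20² = 16/5 kN·m
Load 2 — triangular load w₀=2 kN/m (0→w₀ over full span):
  R_A = 3w₀L/20 = 3·2·20/20 = 6 kN
  M_A = w₀L²/30 = 2·20²/30 = 80/3 kN·m
  R_B = 7w₀L/20 = 7·2·20/20 = 14 kN
  M_B = -w₀L²/20 = -2·20²/20 = -40 kN·m
Load 3 — point force P=17 kN at a=10 m (b=L-a=10):
  R_A = Pb²(3a+b)/L³ = 17·10²·(3·10+10)/20³ = 17/2 kN
  M_A = Pab²/L² = 17·10·10²/20² = 85/2 kN·m
  R_B = Pa²(a+3b)/L³ = 17·10²·(10+3·10)/20³ = 17/2 kN
  M_B = -Pa²b/L² = -17·10²·10/20² = -85/2 kN·m
Superposition: R_A = 761/50 kN, M_A = 2111/30 kN·m, R_B = 1089/50 kN, M_B = -793/10 kN·m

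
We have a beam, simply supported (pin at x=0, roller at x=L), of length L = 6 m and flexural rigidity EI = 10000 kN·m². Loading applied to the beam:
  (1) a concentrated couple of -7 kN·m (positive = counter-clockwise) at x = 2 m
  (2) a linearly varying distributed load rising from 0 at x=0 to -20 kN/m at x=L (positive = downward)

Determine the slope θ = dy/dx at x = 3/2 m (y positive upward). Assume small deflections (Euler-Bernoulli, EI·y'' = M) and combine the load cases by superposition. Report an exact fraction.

Load 1 — applied couple M₀=-7 kN·m at a=2 m (b=L-a=4):
  θ_1 = (M₀x²/(2L)+C₁)/EI  [x≤a] with C₁=M₀(3b²-L²)/(6L)=-7/3 = ((-7)·(3/2)²/(2·6)+(-7/3))/10000 = -7/19200 rad
Load 2 — triangular load w₀=-20 kN/m (0→w₀ over full span):
  θ_2 = -w₀(7L⁴-30L²x²+15x⁴)/(360LEI) = -(-20)·(7·6⁴-30·6²·(3/2)²+15·(3/2)⁴)/(360·6·10000) = 3981/640000 rad
Superposition: θ = Σ θ_i = 11243/1920000 rad ≈ 0.005856 rad

θ(3/2) = 11243/1920000 rad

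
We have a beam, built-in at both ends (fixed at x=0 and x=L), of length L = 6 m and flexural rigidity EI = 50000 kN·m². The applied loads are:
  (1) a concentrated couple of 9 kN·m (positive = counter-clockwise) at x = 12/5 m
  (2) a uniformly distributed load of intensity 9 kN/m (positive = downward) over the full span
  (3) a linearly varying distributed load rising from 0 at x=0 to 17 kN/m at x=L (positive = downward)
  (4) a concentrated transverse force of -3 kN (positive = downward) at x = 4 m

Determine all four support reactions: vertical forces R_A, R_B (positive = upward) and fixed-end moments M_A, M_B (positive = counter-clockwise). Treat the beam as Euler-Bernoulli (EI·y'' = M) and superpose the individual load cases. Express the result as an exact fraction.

Load 1 — applied couple M₀=9 kN·m at a=12/5 m (b=L-a=18/5):
  R_A = 6M₀ab/L³ = 6·9·(12/5)·(18/5)/6³ = 54/25 kN
  M_A = M₀b(2a-b)/L² = 9·(18/5)·(2·(12/5)-(18/5))/6² = 27/25 kN·m
  R_B = -6M₀ab/L³ = -6·9·(12/5)·(18/5)/6³ = -54/25 kN
  M_B = M₀a(2b-a)/L² = 9·(12/5)·(2·(18/5)-(12/5))/6² = 72/25 kN·m
Load 2 — uniform load w=9 kN/m over full span:
  R_A = wL/2 = 9·6/2 = 27 kN
  M_A = wL²/12 = 9·6²/12 = 27 kN·m
  R_B = wL/2 = 9·6/2 = 27 kN
  M_B = -wL²/12 = -9·6²/12 = -27 kN·m
Load 3 — triangular load w₀=17 kN/m (0→w₀ over full span):
  R_A = 3w₀L/20 = 3·17·6/20 = 153/10 kN
  M_A = w₀L²/30 = 17·6²/30 = 102/5 kN·m
  R_B = 7w₀L/20 = 7·17·6/20 = 357/10 kN
  M_B = -w₀L²/20 = -17·6²/20 = -153/5 kN·m
Load 4 — point force P=-3 kN at a=4 m (b=L-a=2):
  R_A = Pb²(3a+b)/L³ = (-3)·2²·(3·4+2)/6³ = -7/9 kN
  M_A = Pab²/L² = (-3)·4·2²/6² = -4/3 kN·m
  R_B = Pa²(a+3b)/L³ = (-3)·4²·(4+3·2)/6³ = -20/9 kN
  M_B = -Pa²b/L² = -(-3)·4²·2/6² = 8/3 kN·m
Superposition: R_A = 19657/450 kN, M_A = 3536/75 kN·m, R_B = 26243/450 kN, M_B = -3904/75 kN·m

R_A = 19657/450 kN, M_A = 3536/75 kN·m, R_B = 26243/450 kN, M_B = -3904/75 kN·m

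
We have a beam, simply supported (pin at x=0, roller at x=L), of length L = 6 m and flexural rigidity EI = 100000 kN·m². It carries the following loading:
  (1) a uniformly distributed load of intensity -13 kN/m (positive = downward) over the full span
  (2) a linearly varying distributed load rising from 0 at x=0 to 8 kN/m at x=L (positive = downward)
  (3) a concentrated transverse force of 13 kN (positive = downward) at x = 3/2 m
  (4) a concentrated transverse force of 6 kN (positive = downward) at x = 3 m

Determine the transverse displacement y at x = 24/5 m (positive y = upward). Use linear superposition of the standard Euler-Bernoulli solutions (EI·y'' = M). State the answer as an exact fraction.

Load 1 — uniform load w=-13 kN/m over full span:
  y_1 = -wx(L³-2Lx²+x³)/(24EI) = -(-13)·(24/5)·(6³-2·6·(24/5)²+(24/5)³)/(24·100000) = 10179/7812500 m
Load 2 — triangular load w₀=8 kN/m (0→w₀ over full span):
  y_2 = -w₀x(7L⁴-10L²x²+3x⁴)/(360LEI) = -8·(24/5)·(7·6⁴-10·6²·(24/5)²+3·(24/5)⁴)/(360·6·100000) = -20574/48828125 m
Load 3 — point force P=13 kN at a=3/2 m (b=L-a=9/2):
  y_3 = -Pa(L-x)(2Lx-a²-x²)/(6LEI)  [x>a] = -13·(3/2)·(6-(24/5))·(2·6·(24/5)-(3/2)²-(24/5)²)/(6·6·100000) = -42003/200000000 m
Load 4 — point force P=6 kN at a=3 m (b=L-a=3):
  y_4 = -Pa(L-x)(2Lx-a²-x²)/(6LEI)  [x>a] = -6·3·(6-(24/5))·(2·6·(24/5)-3²-(24/5)²)/(6·6·100000) = -1917/12500000 m
Superposition: y = Σ y_i = 12954537/25000000000 m ≈ 0.000518 m

y(24/5) = 12954537/25000000000 m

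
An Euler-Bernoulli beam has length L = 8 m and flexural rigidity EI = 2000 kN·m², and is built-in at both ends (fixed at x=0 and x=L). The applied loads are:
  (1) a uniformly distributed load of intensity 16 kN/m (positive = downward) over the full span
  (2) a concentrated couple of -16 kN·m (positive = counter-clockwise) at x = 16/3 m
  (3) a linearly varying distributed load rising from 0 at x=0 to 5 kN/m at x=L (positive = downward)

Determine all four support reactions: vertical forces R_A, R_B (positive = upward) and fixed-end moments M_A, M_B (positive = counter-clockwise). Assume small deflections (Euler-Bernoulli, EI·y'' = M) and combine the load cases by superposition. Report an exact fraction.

Load 1 — uniform load w=16 kN/m over full span:
  R_A = wL/2 = 16·8/2 = 64 kN
  M_A = wL²/12 = 16·8²/12 = 256/3 kN·m
  R_B = wL/2 = 16·8/2 = 64 kN
  M_B = -wL²/12 = -16·8²/12 = -256/3 kN·m
Load 2 — applied couple M₀=-16 kN·m at a=16/3 m (b=L-a=8/3):
  R_A = 6M₀ab/L³ = 6·(-16)·(16/3)·(8/3)/8³ = -8/3 kN
  M_A = M₀b(2a-b)/L² = (-16)·(8/3)·(2·(16/3)-(8/3))/8² = -16/3 kN·m
  R_B = -6M₀ab/L³ = -6·(-16)·(16/3)·(8/3)/8³ = 8/3 kN
  M_B = M₀a(2b-a)/L² = (-16)·(16/3)·(2·(8/3)-(16/3))/8² = 0 kN·m
Load 3 — triangular load w₀=5 kN/m (0→w₀ over full span):
  R_A = 3w₀L/20 = 3·5·8/20 = 6 kN
  M_A = w₀L²/30 = 5·8²/30 = 32/3 kN·m
  R_B = 7w₀L/20 = 7·5·8/20 = 14 kN
  M_B = -w₀L²/20 = -5·8²/20 = -16 kN·m
Superposition: R_A = 202/3 kN, M_A = 272/3 kN·m, R_B = 242/3 kN, M_B = -304/3 kN·m

R_A = 202/3 kN, M_A = 272/3 kN·m, R_B = 242/3 kN, M_B = -304/3 kN·m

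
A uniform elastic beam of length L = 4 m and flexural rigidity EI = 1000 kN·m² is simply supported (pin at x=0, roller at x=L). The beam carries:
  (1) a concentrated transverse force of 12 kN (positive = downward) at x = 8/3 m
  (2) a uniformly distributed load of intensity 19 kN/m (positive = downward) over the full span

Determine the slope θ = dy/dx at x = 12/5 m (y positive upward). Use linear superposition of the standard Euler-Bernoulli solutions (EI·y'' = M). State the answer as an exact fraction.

Load 1 — point force P=12 kN at a=8/3 m (b=L-a=4/3):
  θ_1 = -Pb(L²-b²-3x²)/(6LEI)  [x≤a] = -12·(4/3)·(4²-(4/3)²-3·(12/5)²)/(6·4·1000) = 172/84375 rad
Load 2 — uniform load w=19 kN/m over full span:
  θ_2 = -w(L³-6Lx²+4x³)/(24EI) = -19·(4³-6·4·(12/5)²+4·(12/5)³)/(24·1000) = 703/46875 rad
Superposition: θ = Σ θ_i = 7187/421875 rad ≈ 0.017036 rad

θ(12/5) = 7187/421875 rad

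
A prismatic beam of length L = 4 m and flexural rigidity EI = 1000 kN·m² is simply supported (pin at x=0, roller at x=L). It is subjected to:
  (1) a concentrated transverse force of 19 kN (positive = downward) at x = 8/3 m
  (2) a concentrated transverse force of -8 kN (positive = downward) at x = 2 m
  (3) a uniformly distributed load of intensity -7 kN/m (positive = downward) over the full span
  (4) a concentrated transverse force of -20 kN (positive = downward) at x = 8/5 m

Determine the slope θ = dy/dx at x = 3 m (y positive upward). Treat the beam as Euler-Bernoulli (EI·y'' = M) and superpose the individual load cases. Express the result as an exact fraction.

θ(3) = -82301/4050000 rad

Load 1 — point force P=19 kN at a=8/3 m (b=L-a=4/3):
  θ_1 = -Pa(2L²-6Lx+3x²+a²)/(6LEI)  [x>a] = -19·(8/3)·(2·4²-6·4·3+3·3²+(8/3)²)/(6·4·1000) = 1007/81000 rad
Load 2 — point force P=-8 kN at a=2 m (b=L-a=2):
  θ_2 = -Pa(2L²-6Lx+3x²+a²)/(6LEI)  [x>a] = -(-8)·2·(2·4²-6·4·3+3·3²+2²)/(6·4·1000) = -3/500 rad
Load 3 — uniform load w=-7 kN/m over full span:
  θ_3 = -w(L³-6Lx²+4x³)/(24EI) = -(-7)·(4³-6·4·3²+4·3³)/(24·1000) = -77/6000 rad
Load 4 — point force P=-20 kN at a=8/5 m (b=L-a=12/5):
  θ_4 = -Pa(2L²-6Lx+3x²+a²)/(6LEI)  [x>a] = -(-20)·(8/5)·(2·4²-6·4·3+3·3²+(8/5)²)/(6·4·1000) = -87/6250 rad
Superposition: θ = Σ θ_i = -82301/4050000 rad ≈ -0.020321 rad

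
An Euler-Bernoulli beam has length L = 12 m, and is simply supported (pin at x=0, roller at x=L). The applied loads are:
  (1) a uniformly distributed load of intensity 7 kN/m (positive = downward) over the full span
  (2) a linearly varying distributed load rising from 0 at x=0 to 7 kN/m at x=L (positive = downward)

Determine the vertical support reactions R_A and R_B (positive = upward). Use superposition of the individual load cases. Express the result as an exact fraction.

Load 1 — uniform load w=7 kN/m over full span:
  R_A = wL/2 = 7·12/2 = 42 kN
  R_B = wL/2 = 7·12/2 = 42 kN
Load 2 — triangular load w₀=7 kN/m (0→w₀ over full span):
  R_A = w₀L/6 = 7·12/6 = 14 kN
  R_B = w₀L/3 = 7·12/3 = 28 kN
Superposition: R_A = 56 kN, R_B = 70 kN

R_A = 56 kN, R_B = 70 kN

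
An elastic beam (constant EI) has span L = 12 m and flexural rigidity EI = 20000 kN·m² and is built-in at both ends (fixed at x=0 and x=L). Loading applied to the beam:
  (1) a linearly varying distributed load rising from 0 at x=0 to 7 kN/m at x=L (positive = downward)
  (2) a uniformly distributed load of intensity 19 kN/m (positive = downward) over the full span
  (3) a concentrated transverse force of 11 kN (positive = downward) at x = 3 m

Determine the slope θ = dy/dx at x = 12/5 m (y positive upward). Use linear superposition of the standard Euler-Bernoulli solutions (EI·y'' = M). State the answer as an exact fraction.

Load 1 — triangular load w₀=7 kN/m (0→w₀ over full span):
  θ_1 = -w₀(2x(L-x)(L-2x)(x+2L)+x²(L-x)²)/(120LEI) = -7·(2·(12/5)·(12-(12/5))·(12-2·(12/5))·((12/5)+2·12)+(12/5)²·(12-(12/5))²)/(120·12·20000) = -882/390625 rad
Load 2 — uniform load w=19 kN/m over full span:
  θ_2 = -wx(L-x)(L-2x)/(12EI) = -19·(12/5)·(12-(12/5))·(12-2·(12/5))/(12·20000) = -1026/78125 rad
Load 3 — point force P=11 kN at a=3 m (b=L-a=9):
  θ_3 = -Pb²x(2aL-(3a+b)x)/(2L³EI)  [x≤a] = -11·9²·(12/5)·(2·3·12-(3·3+9)·(12/5))/(2·12³·20000) = -891/1000000 rad
Superposition: θ = Σ θ_i = -407043/25000000 rad ≈ -0.016282 rad

θ(12/5) = -407043/25000000 rad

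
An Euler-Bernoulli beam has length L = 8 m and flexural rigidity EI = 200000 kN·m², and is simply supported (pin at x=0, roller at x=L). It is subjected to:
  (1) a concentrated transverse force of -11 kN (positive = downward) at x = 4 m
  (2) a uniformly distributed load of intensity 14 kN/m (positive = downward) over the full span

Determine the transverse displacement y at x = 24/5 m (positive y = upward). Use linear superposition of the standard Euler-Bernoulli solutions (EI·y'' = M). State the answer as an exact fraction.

Load 1 — point force P=-11 kN at a=4 m (b=L-a=4):
  y_1 = -Pa(L-x)(2Lx-a²-x²)/(6LEI)  [x>a] = -(-11)·4·(8-(24/5))·(2·8·(24/5)-4²-(24/5)²)/(6·8·200000) = 649/1171875 m
Load 2 — uniform load w=14 kN/m over full span:
  y_2 = -wx(L³-2Lx²+x³)/(24EI) = -14·(24/5)·(8³-2·8·(24/5)²+(24/5)³)/(24·200000) = -6944/1953125 m
Superposition: y = Σ y_i = -17587/5859375 m ≈ -0.003002 m

y(24/5) = -17587/5859375 m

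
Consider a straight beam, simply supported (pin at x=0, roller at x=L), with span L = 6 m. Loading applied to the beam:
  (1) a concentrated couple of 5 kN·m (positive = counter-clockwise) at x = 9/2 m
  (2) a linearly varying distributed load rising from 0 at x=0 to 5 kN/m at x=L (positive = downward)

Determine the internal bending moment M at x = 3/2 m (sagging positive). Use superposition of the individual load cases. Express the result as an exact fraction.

M(3/2) = 265/32 kN·m

Load 1 — applied couple M₀=5 kN·m at a=9/2 m (b=L-a=3/2):
  M_1 = M₀x/L  [x≤a] = 5·(3/2)/6 = 5/4 kN·m
Load 2 — triangular load w₀=5 kN/m (0→w₀ over full span):
  M_2 = w₀Lx/6 - w₀x³/(6L) = 5·6·(3/2)/6 - 5·(3/2)³/(6·6) = 225/32 kN·m
Superposition: M = Σ M_i = 265/32 kN·m ≈ 8.281250 kN·m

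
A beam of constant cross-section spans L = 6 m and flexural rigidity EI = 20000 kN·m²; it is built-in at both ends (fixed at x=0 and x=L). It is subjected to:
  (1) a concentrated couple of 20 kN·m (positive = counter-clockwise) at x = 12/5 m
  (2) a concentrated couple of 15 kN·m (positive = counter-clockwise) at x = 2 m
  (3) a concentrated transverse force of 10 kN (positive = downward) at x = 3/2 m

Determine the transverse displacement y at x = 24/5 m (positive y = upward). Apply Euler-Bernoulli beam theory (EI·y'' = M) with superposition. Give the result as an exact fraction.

y(24/5) = 21453/100000000 m

Load 1 — applied couple M₀=20 kN·m at a=12/5 m (b=L-a=18/5):
  y_1 = (R_Ax³/6 - M_Ax²/2 - M₀(x-a)²/2)/EI  [x>a] with R_A=24/5, M_A=12/5 = ((24/5)·(24/5)³/6 - (12/5)·(24/5)²/2 - 20·((24/5)-(12/5))²/2)/20000 = 63/390625 m
Load 2 — applied couple M₀=15 kN·m at a=2 m (b=L-a=4):
  y_2 = (R_Ax³/6 - M_Ax²/2 - M₀(x-a)²/2)/EI  [x>a] with R_A=10/3, M_A=0 = ((10/3)·(24/5)³/6 - 0·(24/5)²/2 - 15·((24/5)-2)²/2)/20000 = 33/250000 m
Load 3 — point force P=10 kN at a=3/2 m (b=L-a=9/2):
  y_3 = -Pa²(L-x)²(3bL-(3b+a)(L-x))/(6L³EI)  [x>a] = -10·(3/2)²·(6-(24/5))²·(3·(9/2)·6-(3·(9/2)+(3/2))·(6-(24/5)))/(6·6³·20000) = -63/800000 m
Superposition: y = Σ y_i = 21453/100000000 m ≈ 0.000215 m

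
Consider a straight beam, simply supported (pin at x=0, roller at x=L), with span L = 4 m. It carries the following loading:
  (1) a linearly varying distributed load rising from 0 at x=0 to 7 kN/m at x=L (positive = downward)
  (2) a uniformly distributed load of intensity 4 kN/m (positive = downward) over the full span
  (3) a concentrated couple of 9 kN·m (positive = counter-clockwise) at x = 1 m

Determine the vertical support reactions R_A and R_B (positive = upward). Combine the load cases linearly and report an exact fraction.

R_A = 179/12 kN, R_B = 181/12 kN

Load 1 — triangular load w₀=7 kN/m (0→w₀ over full span):
  R_A = w₀L/6 = 7·4/6 = 14/3 kN
  R_B = w₀L/3 = 7·4/3 = 28/3 kN
Load 2 — uniform load w=4 kN/m over full span:
  R_A = wL/2 = 4·4/2 = 8 kN
  R_B = wL/2 = 4·4/2 = 8 kN
Load 3 — applied couple M₀=9 kN·m at a=1 m (b=L-a=3):
  R_A = M₀/L = 9/4 kN
  R_B = -M₀/L = -9/4 kN
Superposition: R_A = 179/12 kN, R_B = 181/12 kN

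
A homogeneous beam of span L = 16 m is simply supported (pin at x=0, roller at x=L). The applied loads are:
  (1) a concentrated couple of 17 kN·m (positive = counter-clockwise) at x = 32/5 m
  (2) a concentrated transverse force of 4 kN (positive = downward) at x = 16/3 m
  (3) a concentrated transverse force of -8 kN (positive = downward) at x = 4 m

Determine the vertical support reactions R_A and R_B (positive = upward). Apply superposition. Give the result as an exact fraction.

Load 1 — applied couple M₀=17 kN·m at a=32/5 m (b=L-a=48/5):
  R_A = M₀/L = 17/16 kN
  R_B = -M₀/L = -17/16 kN
Load 2 — point force P=4 kN at a=16/3 m (b=L-a=32/3):
  R_A = Pb/L = 4·(32/3)/16 = 8/3 kN
  R_B = Pa/L = 4·(16/3)/16 = 4/3 kN
Load 3 — point force P=-8 kN at a=4 m (b=L-a=12):
  R_A = Pb/L = (-8)·12/16 = -6 kN
  R_B = Pa/L = (-8)·4/16 = -2 kN
Superposition: R_A = -109/48 kN, R_B = -83/48 kN

R_A = -109/48 kN, R_B = -83/48 kN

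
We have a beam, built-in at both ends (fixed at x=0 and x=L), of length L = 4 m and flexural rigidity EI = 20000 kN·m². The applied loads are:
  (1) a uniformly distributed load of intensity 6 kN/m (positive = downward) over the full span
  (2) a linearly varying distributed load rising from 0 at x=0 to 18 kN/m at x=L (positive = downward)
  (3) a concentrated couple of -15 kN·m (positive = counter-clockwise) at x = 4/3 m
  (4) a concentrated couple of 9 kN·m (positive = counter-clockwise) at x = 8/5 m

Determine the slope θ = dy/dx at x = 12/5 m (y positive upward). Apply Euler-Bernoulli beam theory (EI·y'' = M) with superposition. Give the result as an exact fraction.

Load 1 — uniform load w=6 kN/m over full span:
  θ_1 = -wx(L-x)(L-2x)/(12EI) = -6·(12/5)·(4-(12/5))·(4-2·(12/5))/(12·20000) = 6/78125 rad
Load 2 — triangular load w₀=18 kN/m (0→w₀ over full span):
  θ_2 = -w₀(2x(L-x)(L-2x)(x+2L)+x²(L-x)²)/(120LEI) = -18·(2·(12/5)·(4-(12/5))·(4-2·(12/5))·((12/5)+2·4)+(12/5)²·(4-(12/5))²)/(120·4·20000) = 36/390625 rad
Load 3 — applied couple M₀=-15 kN·m at a=4/3 m (b=L-a=8/3):
  θ_3 = (R_Ax²/2 - M_Ax - M₀(x-a))/EI  [x>a] with R_A=-5, M_A=0 = ((-5)·(12/5)²/2 - 0·(12/5) - (-15)·((12/5)-(4/3)))/20000 = 1/12500 rad
Load 4 — applied couple M₀=9 kN·m at a=8/5 m (b=L-a=12/5):
  θ_4 = (R_Ax²/2 - M_Ax - M₀(x-a))/EI  [x>a] with R_A=81/25, M_A=27/25 = ((81/25)·(12/5)²/2 - (27/25)·(12/5) - 9·((12/5)-(8/5)))/20000 = -9/390625 rad
Superposition: θ = Σ θ_i = 353/1562500 rad ≈ 0.000226 rad

θ(12/5) = 353/1562500 rad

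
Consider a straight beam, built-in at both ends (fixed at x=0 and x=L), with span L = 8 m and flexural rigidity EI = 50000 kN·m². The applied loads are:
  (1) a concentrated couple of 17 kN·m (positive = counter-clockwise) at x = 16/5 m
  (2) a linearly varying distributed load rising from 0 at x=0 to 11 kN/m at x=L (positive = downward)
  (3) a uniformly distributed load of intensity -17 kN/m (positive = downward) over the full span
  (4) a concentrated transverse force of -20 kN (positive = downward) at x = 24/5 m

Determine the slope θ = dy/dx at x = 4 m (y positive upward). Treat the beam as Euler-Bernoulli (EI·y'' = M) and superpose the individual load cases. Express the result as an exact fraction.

Load 1 — applied couple M₀=17 kN·m at a=16/5 m (b=L-a=24/5):
  θ_1 = (R_Ax²/2 - M_Ax - M₀(x-a))/EI  [x>a] with R_A=153/50, M_A=51/25 = ((153/50)·4²/2 - (51/25)·4 - 17·(4-(16/5)))/50000 = 17/312500 rad
Load 2 — triangular load w₀=11 kN/m (0→w₀ over full span):
  θ_2 = -w₀(2x(L-x)(L-2x)(x+2L)+x²(L-x)²)/(120LEI) = -11·(2·4·(8-4)·(8-2·4)·(4+2·8)+4²·(8-4)²)/(120·8·50000) = -11/187500 rad
Load 3 — uniform load w=-17 kN/m over full span:
  θ_3 = -wx(L-x)(L-2x)/(12EI) = -(-17)·4·(8-4)·(8-2·4)/(12·50000) = 0 rad
Load 4 — point force P=-20 kN at a=24/5 m (b=L-a=16/5):
  θ_4 = -Pb²x(2aL-(3a+b)x)/(2L³EI)  [x≤a] = -(-20)·(16/5)²·4·(2·(24/5)·8-(3·(24/5)+(16/5))·4)/(2·8³·50000) = 8/78125 rad
Superposition: θ = Σ θ_i = 23/234375 rad ≈ 0.000098 rad

θ(4) = 23/234375 rad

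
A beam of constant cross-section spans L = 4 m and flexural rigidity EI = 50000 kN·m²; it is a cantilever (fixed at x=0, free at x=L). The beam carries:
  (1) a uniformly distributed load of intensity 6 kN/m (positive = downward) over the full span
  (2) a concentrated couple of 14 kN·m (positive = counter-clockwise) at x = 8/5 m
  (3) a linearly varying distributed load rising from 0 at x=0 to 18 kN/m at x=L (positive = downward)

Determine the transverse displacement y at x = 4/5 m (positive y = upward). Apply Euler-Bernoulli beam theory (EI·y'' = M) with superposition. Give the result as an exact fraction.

y(4/5) = -35737/48828125 m

Load 1 — uniform load w=6 kN/m over full span:
  y_1 = -wx²(x²-4Lx+6L²)/(24EI) = -6·(4/5)²·((4/5)²-4·4·(4/5)+6·4²)/(24·50000) = -524/1953125 m
Load 2 — applied couple M₀=14 kN·m at a=8/5 m (b=L-a=12/5):
  y_2 = M₀x²/(2EI)  [x≤a] = 14·(4/5)²/(2·50000) = 7/78125 m
Load 3 — triangular load w₀=18 kN/m (0→w₀ over full span):
  y_3 = (w₀Lx³/12-w₀L²x²/6-w₀x⁵/(120L))/EI = (18·4·(4/5)³/12-18·4²·(4/5)²/6-18·(4/5)⁵/(120·4))/50000 = -27012/48828125 m
Superposition: y = Σ y_i = -35737/48828125 m ≈ -0.000732 m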